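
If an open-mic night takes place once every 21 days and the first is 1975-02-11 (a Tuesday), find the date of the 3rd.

The 3rd occurrence is 2 intervals after the first: 2 × 21 = 42 days after 1975-02-11.
February has 28 days — 17 days to the end of February leaves 25.
25 days into March → 1975-03-25.

1975-03-25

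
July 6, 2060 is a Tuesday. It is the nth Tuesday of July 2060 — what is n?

1st

Day 6 falls in week ⌈6/7⌉ of the month.
Days 1–7 hold the 1st Tuesday, 8–14 the 2nd, 15–21 the 3rd, 22–28 the 4th, 29–31 the 5th.
6 is in the range for the 1st.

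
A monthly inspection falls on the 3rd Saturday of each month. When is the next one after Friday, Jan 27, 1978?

Feb 18, 1978

Jan 1978 starts on a Sunday; its first Saturday is the 7th, so the 3rd Saturday is the 21st — Jan 21, 1978.
That is not after Jan 27, 1978, so look at Feb 1978.
Feb 1978 starts on a Wednesday; its first Saturday is the 4th, so the 3rd Saturday is the 18th — Feb 18, 1978.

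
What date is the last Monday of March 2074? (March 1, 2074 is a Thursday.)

March 2074 begins on a Thursday, so the first Monday is March 5 (4 days later).
March 2074 has 31 days. Adding weeks: 5, 12, 19, 26 — the last one ≤ 31 is the 26th.

2074-03-26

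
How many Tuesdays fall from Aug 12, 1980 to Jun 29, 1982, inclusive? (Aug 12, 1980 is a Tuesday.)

Aug 12, 1980 is a Tuesday; the first Tuesday on or after it is Aug 12, 1980.
From Aug 12, 1980 to Jun 29, 1982: 141 + 365 + 180 = 686 days (rest of 1980, 1981, to Jun 29, 1982 in 1982).
686 ÷ 7 = 98 full weeks with remainder 0, so 98 more Tuesdays after the first → 99.

99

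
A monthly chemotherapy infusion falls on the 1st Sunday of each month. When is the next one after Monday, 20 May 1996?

2 June 1996

May 1996 starts on a Wednesday, so its 1st Sunday is 5 May 1996 (4 days in).
That is not after 20 May 1996, so look at June 1996.
June 1996 starts on a Saturday, so its 1st Sunday is 2 June 1996 (1 day in).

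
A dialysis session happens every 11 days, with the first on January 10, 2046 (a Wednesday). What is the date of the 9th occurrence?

The 9th occurrence is 8 intervals after the first: 8 × 11 = 88 days after January 10, 2046.
January has 31 days — 21 days to the end of January leaves 67.
February has 28 days (39 left).
March has 31 days (8 left).
8 days into April → April 8, 2046.

April 8, 2046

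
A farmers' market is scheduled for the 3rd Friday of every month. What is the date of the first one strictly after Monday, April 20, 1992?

April 1992 starts on a Wednesday; its first Friday is the 3rd, so the 3rd Friday is the 17th — April 17, 1992.
That is not after April 20, 1992, so look at May 1992.
May 1992 starts on a Friday; its first Friday is the 1st, so the 3rd Friday is the 15th — May 15, 1992.

May 15, 1992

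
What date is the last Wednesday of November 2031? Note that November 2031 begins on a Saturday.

November 2031 begins on a Saturday, so the first Wednesday is November 5 (4 days later).
November 2031 has 30 days. Adding weeks: 5, 12, 19, 26 — the last one ≤ 30 is the 26th.

2031-11-26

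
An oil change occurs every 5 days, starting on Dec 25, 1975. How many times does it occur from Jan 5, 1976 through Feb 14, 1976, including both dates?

Occurrences land 5·i days after Dec 25, 1975 for i = 0, 1, 2, …
Jan 5, 1976 is 11 days after the start; 11 ÷ 5 = 2 remainder 1; since the remainder is 1, round up to i = 3. First occurrence in the window: #4 on Jan 9, 1976 (3×5 = 15 days in).
Feb 14, 1976 is 51 days after the start; 51 ÷ 5 = 10 remainder 1. Last occurrence in the window: #11 on Feb 13, 1976.
Occurrences #4 through #11: 8 in total.

8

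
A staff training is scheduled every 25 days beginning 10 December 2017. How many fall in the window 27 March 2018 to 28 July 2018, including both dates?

5

Occurrences land 25·i days after 10 December 2017 for i = 0, 1, 2, …
27 March 2018 is 107 days after the start; 107 ÷ 25 = 4 remainder 7; since the remainder is 7, round up to i = 5. First occurrence in the window: #6 on 14 April 2018 (5×25 = 125 days in).
28 July 2018 is 230 days after the start; 230 ÷ 25 = 9 remainder 5. Last occurrence in the window: #10 on 23 July 2018.
Occurrences #6 through #10: 5 in total.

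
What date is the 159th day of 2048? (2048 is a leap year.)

January has 31 days (159 − 31 = 128 remain).
February has 29 days (128 − 29 = 99 remain).
March has 31 days (99 − 31 = 68 remain).
April has 30 days (68 − 30 = 38 remain).
May has 31 days (38 − 31 = 7 remain).
7 into June → June 7.

7 June 2048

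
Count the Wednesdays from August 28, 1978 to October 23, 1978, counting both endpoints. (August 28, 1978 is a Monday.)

August 28, 1978 is a Monday; the first Wednesday on or after it is August 30, 1978 (2 days later).
From August 30, 1978 to October 23, 1978: 1 + 30 + 23 = 54 days (rest of August, September, October).
54 ÷ 7 = 7 full weeks with remainder 5, so 7 more Wednesdays after the first → 8.

8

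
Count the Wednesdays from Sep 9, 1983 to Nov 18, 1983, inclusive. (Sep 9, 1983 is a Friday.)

10

Sep 9, 1983 is a Friday; the first Wednesday on or after it is Sep 14, 1983 (5 days later).
From Sep 14, 1983 to Nov 18, 1983: 16 + 31 + 18 = 65 days (rest of Sep, Oct, Nov).
65 ÷ 7 = 9 full weeks with remainder 2, so 9 more Wednesdays after the first → 10.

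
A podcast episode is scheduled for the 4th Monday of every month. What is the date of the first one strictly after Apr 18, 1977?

Apr 1977 starts on a Friday; its first Monday is the 4th, so the 4th Monday is the 25th — Apr 25, 1977.
Apr 25, 1977 is after Apr 18, 1977, so that is the next one.

Apr 25, 1977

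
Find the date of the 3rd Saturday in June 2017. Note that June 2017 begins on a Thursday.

2017-06-17

June 2017 begins on a Thursday, so the first Saturday is June 3 (2 days later).
The 3rd Saturday is 2 weeks later: 3 + 14 = 17.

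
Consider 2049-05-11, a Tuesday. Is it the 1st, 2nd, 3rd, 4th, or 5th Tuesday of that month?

Day 11 falls in week ⌈11/7⌉ of the month.
Days 1–7 hold the 1st Tuesday, 8–14 the 2nd, 15–21 the 3rd, 22–28 the 4th, 29–31 the 5th.
11 is in the range for the 2nd.

2nd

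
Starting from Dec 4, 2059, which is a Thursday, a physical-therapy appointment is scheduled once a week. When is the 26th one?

The 26th occurrence is 25 intervals after the first: 25 × 7 = 175 days after Dec 4, 2059.
Dec has 31 days — 27 days to the end of Dec leaves 148.
Jan has 31 days (117 left).
Feb has 29 days (88 left).
Mar has 31 days (57 left).
Apr has 30 days (27 left).
27 days into May → May 27, 2060.

May 27, 2060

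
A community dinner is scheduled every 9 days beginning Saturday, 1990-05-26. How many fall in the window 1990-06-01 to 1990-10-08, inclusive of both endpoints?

15

Occurrences land 9·i days after 1990-05-26 for i = 0, 1, 2, …
1990-06-01 is 6 days after the start; 6 ÷ 9 = 0 remainder 6; since the remainder is 6, round up to i = 1. First occurrence in the window: #2 on 1990-06-04 (1×9 = 9 days in).
1990-10-08 is 135 days after the start; 135 ÷ 9 = 15 remainder 0. Last occurrence in the window: #16 on 1990-10-08.
Occurrences #2 through #16: 15 in total.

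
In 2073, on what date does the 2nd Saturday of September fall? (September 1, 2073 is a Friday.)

September 9, 2073

September 2073 begins on a Friday, so the first Saturday is September 2 (1 day later).
The 2nd Saturday is 1 weeks later: 2 + 7 = 9.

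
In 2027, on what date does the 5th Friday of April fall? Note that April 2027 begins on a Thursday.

2027-04-30

April 2027 begins on a Thursday, so the first Friday is April 2 (1 day later).
The 5th Friday is 4 weeks later: 2 + 28 = 30.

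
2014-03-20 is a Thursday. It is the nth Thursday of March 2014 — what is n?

3rd

Day 20 falls in week ⌈20/7⌉ of the month.
Days 1–7 hold the 1st Thursday, 8–14 the 2nd, 15–21 the 3rd, 22–28 the 4th, 29–31 the 5th.
20 is in the range for the 3rd.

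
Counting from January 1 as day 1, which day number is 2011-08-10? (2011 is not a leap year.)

Days in months before August: 31 + 28 + 31 + 30 + 31 + 30 + 31 = 212.
Plus 10 days into August → day 222.

222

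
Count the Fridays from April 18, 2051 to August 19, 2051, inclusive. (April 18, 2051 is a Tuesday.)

April 18, 2051 is a Tuesday; the first Friday on or after it is April 21, 2051 (3 days later).
From April 21, 2051 to August 19, 2051: 9 + 31 + 30 + 31 + 19 = 120 days (rest of April, May, June, July, August).
120 ÷ 7 = 17 full weeks with remainder 1, so 17 more Fridays after the first → 18.

18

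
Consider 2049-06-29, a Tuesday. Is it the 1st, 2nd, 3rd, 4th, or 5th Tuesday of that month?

Day 29 falls in week ⌈29/7⌉ of the month.
Days 1–7 hold the 1st Tuesday, 8–14 the 2nd, 15–21 the 3rd, 22–28 the 4th, 29–31 the 5th.
29 is in the range for the 5th.

5th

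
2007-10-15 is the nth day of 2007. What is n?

288

Days in months before October: 31 + 28 + 31 + 30 + 31 + 30 + 31 + 31 + 30 = 273.
Plus 15 days into October → day 288.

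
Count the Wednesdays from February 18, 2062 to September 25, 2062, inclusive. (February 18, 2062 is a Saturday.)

31

February 18, 2062 is a Saturday; the first Wednesday on or after it is February 22, 2062 (4 days later).
From February 22, 2062 to September 25, 2062: 6 + 31 + 30 + 31 + 30 + 31 + 31 + 25 = 215 days (rest of February, March, April, May, June, July, August, September).
215 ÷ 7 = 30 full weeks with remainder 5, so 30 more Wednesdays after the first → 31.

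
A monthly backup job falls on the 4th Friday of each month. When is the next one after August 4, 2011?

August 2011 starts on a Monday; its first Friday is the 5th, so the 4th Friday is the 26th — August 26, 2011.
August 26, 2011 is after August 4, 2011, so that is the next one.

August 26, 2011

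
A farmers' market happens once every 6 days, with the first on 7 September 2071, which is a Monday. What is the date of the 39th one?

22 April 2072

The 39th occurrence is 38 intervals after the first: 38 × 6 = 228 days after 7 September 2071.
September has 30 days — 23 days to the end of September leaves 205.
October has 31 days (174 left).
November has 30 days (144 left).
December has 31 days (113 left).
January has 31 days (82 left).
February has 29 days (53 left).
March has 31 days (22 left).
22 days into April → 22 April 2072.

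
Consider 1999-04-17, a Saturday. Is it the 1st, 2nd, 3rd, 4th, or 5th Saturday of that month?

Day 17 falls in week ⌈17/7⌉ of the month.
Days 1–7 hold the 1st Saturday, 8–14 the 2nd, 15–21 the 3rd, 22–28 the 4th, 29–31 the 5th.
17 is in the range for the 3rd.

3rd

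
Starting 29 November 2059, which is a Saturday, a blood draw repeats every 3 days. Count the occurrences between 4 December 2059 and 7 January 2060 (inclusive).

Occurrences land 3·i days after 29 November 2059 for i = 0, 1, 2, …
4 December 2059 is 5 days after the start; 5 ÷ 3 = 1 remainder 2; since the remainder is 2, round up to i = 2. First occurrence in the window: #3 on 5 December 2059 (2×3 = 6 days in).
7 January 2060 is 39 days after the start; 39 ÷ 3 = 13 remainder 0. Last occurrence in the window: #14 on 7 January 2060.
Occurrences #3 through #14: 12 in total.

12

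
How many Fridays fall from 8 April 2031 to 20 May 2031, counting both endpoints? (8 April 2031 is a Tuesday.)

6

8 April 2031 is a Tuesday; the first Friday on or after it is 11 April 2031 (3 days later).
From 11 April 2031 to 20 May 2031: 19 + 20 = 39 days (rest of April, May).
39 ÷ 7 = 5 full weeks with remainder 4, so 5 more Fridays after the first → 6.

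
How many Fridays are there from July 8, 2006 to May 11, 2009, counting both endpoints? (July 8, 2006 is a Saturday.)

148

July 8, 2006 is a Saturday; the first Friday on or after it is July 14, 2006 (6 days later).
From July 14, 2006 to May 11, 2009: 170 + 365 + 366 + 131 = 1032 days (rest of 2006, 2007, 2008, to May 11, 2009 in 2009).
1032 ÷ 7 = 147 full weeks with remainder 3, so 147 more Fridays after the first → 148.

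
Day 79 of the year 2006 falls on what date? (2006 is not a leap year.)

Jan has 31 days (79 − 31 = 48 remain).
Feb has 28 days (48 − 28 = 20 remain).
20 into Mar → Mar 20.

Mar 20, 2006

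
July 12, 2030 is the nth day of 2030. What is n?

Days in months before July: 31 + 28 + 31 + 30 + 31 + 30 = 181.
Plus 12 days into July → day 193.

193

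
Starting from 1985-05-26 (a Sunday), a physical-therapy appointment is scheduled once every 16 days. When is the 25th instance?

The 25th occurrence is 24 intervals after the first: 24 × 16 = 384 days after 1985-05-26.
May has 31 days — 5 days to the end of May leaves 379.
June has 30 days (349 left).
July has 31 days (318 left).
August has 31 days (287 left).
September has 30 days (257 left).
October has 31 days (226 left).
November has 30 days (196 left).
December has 31 days (165 left).
January has 31 days (134 left).
February has 28 days (106 left).
March has 31 days (75 left).
April has 30 days (45 left).
May has 31 days (14 left).
14 days into June → 1986-06-14.

1986-06-14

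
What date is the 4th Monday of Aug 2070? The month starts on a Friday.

Aug 2070 begins on a Friday, so the first Monday is Aug 4 (3 days later).
The 4th Monday is 3 weeks later: 4 + 21 = 25.

Aug 25, 2070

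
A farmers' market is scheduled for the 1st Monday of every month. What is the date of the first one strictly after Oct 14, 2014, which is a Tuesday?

Nov 3, 2014

Oct 2014 starts on a Wednesday, so its 1st Monday is Oct 6, 2014 (5 days in).
That is not after Oct 14, 2014, so look at Nov 2014.
Nov 2014 starts on a Saturday, so its 1st Monday is Nov 3, 2014 (2 days in).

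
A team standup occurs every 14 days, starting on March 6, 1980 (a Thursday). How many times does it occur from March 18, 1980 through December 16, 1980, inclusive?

20

Occurrences land 14·i days after March 6, 1980 for i = 0, 1, 2, …
March 18, 1980 is 12 days after the start; 12 ÷ 14 = 0 remainder 12; since the remainder is 12, round up to i = 1. First occurrence in the window: #2 on March 20, 1980 (1×14 = 14 days in).
December 16, 1980 is 285 days after the start; 285 ÷ 14 = 20 remainder 5. Last occurrence in the window: #21 on December 11, 1980.
Occurrences #2 through #21: 20 in total.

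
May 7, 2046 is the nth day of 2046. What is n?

127

Days in months before May: 31 + 28 + 31 + 30 = 120.
Plus 7 days into May → day 127.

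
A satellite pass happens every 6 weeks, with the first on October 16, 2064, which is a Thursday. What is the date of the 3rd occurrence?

January 8, 2065

The 3rd occurrence is 2 intervals after the first: 2 × 42 = 84 days after October 16, 2064.
October has 31 days — 15 days to the end of October leaves 69.
November has 30 days (39 left).
December has 31 days (8 left).
8 days into January → January 8, 2065.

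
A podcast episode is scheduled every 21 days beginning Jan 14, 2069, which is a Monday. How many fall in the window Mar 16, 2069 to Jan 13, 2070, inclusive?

Occurrences land 21·i days after Jan 14, 2069 for i = 0, 1, 2, …
Mar 16, 2069 is 61 days after the start; 61 ÷ 21 = 2 remainder 19; since the remainder is 19, round up to i = 3. First occurrence in the window: #4 on Mar 18, 2069 (3×21 = 63 days in).
Jan 13, 2070 is 364 days after the start; 364 ÷ 21 = 17 remainder 7. Last occurrence in the window: #18 on Jan 6, 2070.
Occurrences #4 through #18: 15 in total.

15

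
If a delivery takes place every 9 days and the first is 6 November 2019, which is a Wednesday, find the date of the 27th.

27 June 2020

The 27th occurrence is 26 intervals after the first: 26 × 9 = 234 days after 6 November 2019.
November has 30 days — 24 days to the end of November leaves 210.
December has 31 days (179 left).
January has 31 days (148 left).
February has 29 days (119 left).
March has 31 days (88 left).
April has 30 days (58 left).
May has 31 days (27 left).
27 days into June → 27 June 2020.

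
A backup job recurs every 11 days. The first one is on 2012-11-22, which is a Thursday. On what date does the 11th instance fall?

2013-03-12

The 11th occurrence is 10 intervals after the first: 10 × 11 = 110 days after 2012-11-22.
November has 30 days — 8 days to the end of November leaves 102.
December has 31 days (71 left).
January has 31 days (40 left).
February has 28 days (12 left).
12 days into March → 2013-03-12.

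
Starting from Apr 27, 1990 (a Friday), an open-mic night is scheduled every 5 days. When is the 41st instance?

Nov 13, 1990

The 41st occurrence is 40 intervals after the first: 40 × 5 = 200 days after Apr 27, 1990.
Apr has 30 days — 3 days to the end of Apr leaves 197.
May has 31 days (166 left).
Jun has 30 days (136 left).
Jul has 31 days (105 left).
Aug has 31 days (74 left).
Sep has 30 days (44 left).
Oct has 31 days (13 left).
13 days into Nov → Nov 13, 1990.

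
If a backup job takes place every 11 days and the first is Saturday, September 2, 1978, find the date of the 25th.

May 24, 1979

The 25th occurrence is 24 intervals after the first: 24 × 11 = 264 days after September 2, 1978.
September has 30 days — 28 days to the end of September leaves 236.
October has 31 days (205 left).
November has 30 days (175 left).
December has 31 days (144 left).
January has 31 days (113 left).
February has 28 days (85 left).
March has 31 days (54 left).
April has 30 days (24 left).
24 days into May → May 24, 1979.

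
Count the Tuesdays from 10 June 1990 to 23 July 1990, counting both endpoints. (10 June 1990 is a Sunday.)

6

10 June 1990 is a Sunday; the first Tuesday on or after it is 12 June 1990 (2 days later).
From 12 June 1990 to 23 July 1990: 18 + 23 = 41 days (rest of June, July).
41 ÷ 7 = 5 full weeks with remainder 6, so 5 more Tuesdays after the first → 6.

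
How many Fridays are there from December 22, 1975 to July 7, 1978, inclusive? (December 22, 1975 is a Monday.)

December 22, 1975 is a Monday; the first Friday on or after it is December 26, 1975 (4 days later).
From December 26, 1975 to July 7, 1978: 5 + 366 + 365 + 188 = 924 days (rest of 1975, 1976, 1977, to July 7, 1978 in 1978).
924 ÷ 7 = 132 full weeks with remainder 0, so 132 more Fridays after the first → 133.

133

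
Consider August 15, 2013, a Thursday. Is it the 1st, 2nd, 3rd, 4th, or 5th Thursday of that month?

Day 15 falls in week ⌈15/7⌉ of the month.
Days 1–7 hold the 1st Thursday, 8–14 the 2nd, 15–21 the 3rd, 22–28 the 4th, 29–31 the 5th.
15 is in the range for the 3rd.

3rd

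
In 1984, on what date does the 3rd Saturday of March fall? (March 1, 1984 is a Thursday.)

17 March 1984

March 1984 begins on a Thursday, so the first Saturday is March 3 (2 days later).
The 3rd Saturday is 2 weeks later: 3 + 14 = 17.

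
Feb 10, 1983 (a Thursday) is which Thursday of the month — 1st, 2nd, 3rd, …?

Day 10 falls in week ⌈10/7⌉ of the month.
Days 1–7 hold the 1st Thursday, 8–14 the 2nd, 15–21 the 3rd, 22–28 the 4th, 29–31 the 5th.
10 is in the range for the 2nd.

2nd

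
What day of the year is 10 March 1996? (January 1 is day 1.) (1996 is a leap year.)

70

Days in months before March: 31 + 29 = 60.
Plus 10 days into March → day 70.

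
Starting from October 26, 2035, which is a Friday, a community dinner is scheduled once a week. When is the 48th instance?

September 19, 2036

The 48th occurrence is 47 intervals after the first: 47 × 7 = 329 days after October 26, 2035.
October has 31 days — 5 days to the end of October leaves 324.
November has 30 days (294 left).
December has 31 days (263 left).
January has 31 days (232 left).
February has 29 days (203 left).
March has 31 days (172 left).
April has 30 days (142 left).
May has 31 days (111 left).
June has 30 days (81 left).
July has 31 days (50 left).
August has 31 days (19 left).
19 days into September → September 19, 2036.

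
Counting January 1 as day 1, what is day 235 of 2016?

Aug 22, 2016

Jan has 31 days (235 − 31 = 204 remain).
Feb has 29 days (204 − 29 = 175 remain).
Mar has 31 days (175 − 31 = 144 remain).
Apr has 30 days (144 − 30 = 114 remain).
May has 31 days (114 − 31 = 83 remain).
Jun has 30 days (83 − 30 = 53 remain).
Jul has 31 days (53 − 31 = 22 remain).
22 into Aug → Aug 22.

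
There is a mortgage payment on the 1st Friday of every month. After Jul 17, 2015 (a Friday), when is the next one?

Jul 2015 starts on a Wednesday, so its 1st Friday is Jul 3, 2015 (2 days in).
That is not after Jul 17, 2015, so look at Aug 2015.
Aug 2015 starts on a Saturday, so its 1st Friday is Aug 7, 2015 (6 days in).

Aug 7, 2015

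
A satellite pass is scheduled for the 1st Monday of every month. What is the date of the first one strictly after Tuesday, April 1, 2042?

April 2042 starts on a Tuesday, so its 1st Monday is April 7, 2042 (6 days in).
April 7, 2042 is after April 1, 2042, so that is the next one.

April 7, 2042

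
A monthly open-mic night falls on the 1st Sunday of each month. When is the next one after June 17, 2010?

June 2010 starts on a Tuesday, so its 1st Sunday is June 6, 2010 (5 days in).
That is not after June 17, 2010, so look at July 2010.
July 2010 starts on a Thursday, so its 1st Sunday is July 4, 2010 (3 days in).

July 4, 2010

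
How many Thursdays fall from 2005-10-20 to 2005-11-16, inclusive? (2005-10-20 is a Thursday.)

4

2005-10-20 is a Thursday; the first Thursday on or after it is 2005-10-20.
From 2005-10-20 to 2005-11-16: 11 + 16 = 27 days (rest of October, November).
27 ÷ 7 = 3 full weeks with remainder 6, so 3 more Thursdays after the first → 4.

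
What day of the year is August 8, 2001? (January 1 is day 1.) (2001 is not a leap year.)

Days in months before August: 31 + 28 + 31 + 30 + 31 + 30 + 31 = 212.
Plus 8 days into August → day 220.

220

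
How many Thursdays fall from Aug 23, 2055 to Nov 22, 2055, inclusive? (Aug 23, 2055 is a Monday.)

13

Aug 23, 2055 is a Monday; the first Thursday on or after it is Aug 26, 2055 (3 days later).
From Aug 26, 2055 to Nov 22, 2055: 5 + 30 + 31 + 22 = 88 days (rest of Aug, Sep, Oct, Nov).
88 ÷ 7 = 12 full weeks with remainder 4, so 12 more Thursdays after the first → 13.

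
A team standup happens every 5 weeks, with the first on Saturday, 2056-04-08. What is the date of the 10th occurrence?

The 10th occurrence is 9 intervals after the first: 9 × 35 = 315 days after 2056-04-08.
April has 30 days — 22 days to the end of April leaves 293.
May has 31 days (262 left).
June has 30 days (232 left).
July has 31 days (201 left).
August has 31 days (170 left).
September has 30 days (140 left).
October has 31 days (109 left).
November has 30 days (79 left).
December has 31 days (48 left).
January has 31 days (17 left).
17 days into February → 2057-02-17.

2057-02-17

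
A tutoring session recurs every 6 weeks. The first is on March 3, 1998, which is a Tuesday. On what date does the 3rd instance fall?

May 26, 1998

The 3rd occurrence is 2 intervals after the first: 2 × 42 = 84 days after March 3, 1998.
March has 31 days — 28 days to the end of March leaves 56.
April has 30 days (26 left).
26 days into May → May 26, 1998.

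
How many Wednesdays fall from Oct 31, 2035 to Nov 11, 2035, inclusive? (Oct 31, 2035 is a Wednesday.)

2

Oct 31, 2035 is a Wednesday; the first Wednesday on or after it is Oct 31, 2035.
From Oct 31, 2035 to Nov 11, 2035: 0 + 11 = 11 days (rest of Oct, Nov).
11 ÷ 7 = 1 full weeks with remainder 4, so 1 more Wednesdays after the first → 2.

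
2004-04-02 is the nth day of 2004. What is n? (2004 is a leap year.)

Days in months before April: 31 + 29 + 31 = 91.
Plus 2 days into April → day 93.

93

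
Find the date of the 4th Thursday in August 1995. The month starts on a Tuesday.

August 24, 1995

August 1995 begins on a Tuesday, so the first Thursday is August 3 (2 days later).
The 4th Thursday is 3 weeks later: 3 + 21 = 24.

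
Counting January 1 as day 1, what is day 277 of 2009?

2009-10-04

January has 31 days (277 − 31 = 246 remain).
February has 28 days (246 − 28 = 218 remain).
March has 31 days (218 − 31 = 187 remain).
April has 30 days (187 − 30 = 157 remain).
May has 31 days (157 − 31 = 126 remain).
June has 30 days (126 − 30 = 96 remain).
July has 31 days (96 − 31 = 65 remain).
August has 31 days (65 − 31 = 34 remain).
September has 30 days (34 − 30 = 4 remain).
4 into October → October 4.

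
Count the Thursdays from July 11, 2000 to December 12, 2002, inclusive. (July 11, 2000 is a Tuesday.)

July 11, 2000 is a Tuesday; the first Thursday on or after it is July 13, 2000 (2 days later).
From July 13, 2000 to December 12, 2002: 171 + 365 + 346 = 882 days (rest of 2000, 2001, to December 12, 2002 in 2002).
882 ÷ 7 = 126 full weeks with remainder 0, so 126 more Thursdays after the first → 127.

127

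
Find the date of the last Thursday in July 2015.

July 30, 2015

The first Thursday of July 2015 is July 2.
July 2015 has 31 days. Adding weeks: 2, 9, 16, 23, 30 — the last one ≤ 31 is the 30th.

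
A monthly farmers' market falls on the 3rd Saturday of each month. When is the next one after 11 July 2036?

19 July 2036

July 2036 starts on a Tuesday; its first Saturday is the 5th, so the 3rd Saturday is the 19th — 19 July 2036.
19 July 2036 is after 11 July 2036, so that is the next one.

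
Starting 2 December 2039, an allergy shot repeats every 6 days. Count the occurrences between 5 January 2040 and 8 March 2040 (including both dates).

Occurrences land 6·i days after 2 December 2039 for i = 0, 1, 2, …
5 January 2040 is 34 days after the start; 34 ÷ 6 = 5 remainder 4; since the remainder is 4, round up to i = 6. First occurrence in the window: #7 on 7 January 2040 (6×6 = 36 days in).
8 March 2040 is 97 days after the start; 97 ÷ 6 = 16 remainder 1. Last occurrence in the window: #17 on 7 March 2040.
Occurrences #7 through #17: 11 in total.

11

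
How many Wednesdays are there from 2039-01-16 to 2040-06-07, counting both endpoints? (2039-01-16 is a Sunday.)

73

2039-01-16 is a Sunday; the first Wednesday on or after it is 2039-01-19 (3 days later).
From 2039-01-19 to 2040-06-07: 346 + 159 = 505 days (rest of 2039, to 2040-06-07 in 2040).
505 ÷ 7 = 72 full weeks with remainder 1, so 72 more Wednesdays after the first → 73.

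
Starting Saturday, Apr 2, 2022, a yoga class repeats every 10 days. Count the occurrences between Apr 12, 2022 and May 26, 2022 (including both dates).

Occurrences land 10·i days after Apr 2, 2022 for i = 0, 1, 2, …
Apr 12, 2022 is 10 days after the start; 10 ÷ 10 = 1 remainder 0. First occurrence in the window: #2 on Apr 12, 2022 (1×10 = 10 days in).
May 26, 2022 is 54 days after the start; 54 ÷ 10 = 5 remainder 4. Last occurrence in the window: #6 on May 22, 2022.
Occurrences #2 through #6: 5 in total.

5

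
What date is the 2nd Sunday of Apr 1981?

The first Sunday of Apr 1981 is Apr 5.
The 2nd Sunday is 1 weeks later: 5 + 7 = 12.

Apr 12, 1981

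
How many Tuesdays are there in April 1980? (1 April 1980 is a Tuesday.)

1 April 1980 is a Tuesday; the first Tuesday on or after it is 1 April 1980.
From 1 April 1980 to 30 April 1980 is 30 − 1 = 29 days.
29 ÷ 7 = 4 full weeks with remainder 1, so 4 more Tuesdays after the first → 5.

5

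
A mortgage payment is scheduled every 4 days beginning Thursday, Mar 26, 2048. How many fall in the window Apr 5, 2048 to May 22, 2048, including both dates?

12

Occurrences land 4·i days after Mar 26, 2048 for i = 0, 1, 2, …
Apr 5, 2048 is 10 days after the start; 10 ÷ 4 = 2 remainder 2; since the remainder is 2, round up to i = 3. First occurrence in the window: #4 on Apr 7, 2048 (3×4 = 12 days in).
May 22, 2048 is 57 days after the start; 57 ÷ 4 = 14 remainder 1. Last occurrence in the window: #15 on May 21, 2048.
Occurrences #4 through #15: 12 in total.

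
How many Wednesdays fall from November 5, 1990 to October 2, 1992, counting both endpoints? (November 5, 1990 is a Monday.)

100

November 5, 1990 is a Monday; the first Wednesday on or after it is November 7, 1990 (2 days later).
From November 7, 1990 to October 2, 1992: 54 + 365 + 276 = 695 days (rest of 1990, 1991, to October 2, 1992 in 1992).
695 ÷ 7 = 99 full weeks with remainder 2, so 99 more Wednesdays after the first → 100.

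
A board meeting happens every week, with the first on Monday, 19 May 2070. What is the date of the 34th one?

5 January 2071

The 34th occurrence is 33 intervals after the first: 33 × 7 = 231 days after 19 May 2070.
May has 31 days — 12 days to the end of May leaves 219.
June has 30 days (189 left).
July has 31 days (158 left).
August has 31 days (127 left).
September has 30 days (97 left).
October has 31 days (66 left).
November has 30 days (36 left).
December has 31 days (5 left).
5 days into January → 5 January 2071.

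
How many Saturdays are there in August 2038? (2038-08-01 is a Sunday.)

4

2038-08-01 is a Sunday; the first Saturday on or after it is 2038-08-07 (6 days later).
From 2038-08-07 to 2038-08-31 is 31 − 7 = 24 days.
24 ÷ 7 = 3 full weeks with remainder 3, so 3 more Saturdays after the first → 4.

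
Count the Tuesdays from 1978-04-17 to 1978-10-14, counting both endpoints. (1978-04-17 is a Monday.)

26

1978-04-17 is a Monday; the first Tuesday on or after it is 1978-04-18 (1 day later).
From 1978-04-18 to 1978-10-14: 12 + 31 + 30 + 31 + 31 + 30 + 14 = 179 days (rest of April, May, June, July, August, September, October).
179 ÷ 7 = 25 full weeks with remainder 4, so 25 more Tuesdays after the first → 26.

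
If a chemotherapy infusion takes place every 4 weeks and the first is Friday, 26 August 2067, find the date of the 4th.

The 4th occurrence is 3 intervals after the first: 3 × 28 = 84 days after 26 August 2067.
August has 31 days — 5 days to the end of August leaves 79.
September has 30 days (49 left).
October has 31 days (18 left).
18 days into November → 18 November 2067.

18 November 2067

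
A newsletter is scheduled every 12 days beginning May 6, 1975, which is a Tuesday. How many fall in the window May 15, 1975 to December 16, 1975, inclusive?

Occurrences land 12·i days after May 6, 1975 for i = 0, 1, 2, …
May 15, 1975 is 9 days after the start; 9 ÷ 12 = 0 remainder 9; since the remainder is 9, round up to i = 1. First occurrence in the window: #2 on May 18, 1975 (1×12 = 12 days in).
December 16, 1975 is 224 days after the start; 224 ÷ 12 = 18 remainder 8. Last occurrence in the window: #19 on December 8, 1975.
Occurrences #2 through #19: 18 in total.

18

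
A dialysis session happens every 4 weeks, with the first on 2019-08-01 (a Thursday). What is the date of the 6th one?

The 6th occurrence is 5 intervals after the first: 5 × 28 = 140 days after 2019-08-01.
August has 31 days — 30 days to the end of August leaves 110.
September has 30 days (80 left).
October has 31 days (49 left).
November has 30 days (19 left).
19 days into December → 2019-12-19.

2019-12-19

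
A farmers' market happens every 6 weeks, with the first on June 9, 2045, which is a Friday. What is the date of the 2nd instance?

July 21, 2045

The 2nd occurrence is 1 interval after the first: 1 × 42 = 42 days after June 9, 2045.
June has 30 days — 21 days to the end of June leaves 21.
21 days into July → July 21, 2045.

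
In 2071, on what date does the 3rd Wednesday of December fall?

December 16, 2071

The first Wednesday of December 2071 is December 2.
The 3rd Wednesday is 2 weeks later: 2 + 14 = 16.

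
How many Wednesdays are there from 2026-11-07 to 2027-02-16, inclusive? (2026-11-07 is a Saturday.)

2026-11-07 is a Saturday; the first Wednesday on or after it is 2026-11-11 (4 days later).
From 2026-11-11 to 2027-02-16: 19 + 31 + 31 + 16 = 97 days (rest of November, December, January, February).
97 ÷ 7 = 13 full weeks with remainder 6, so 13 more Wednesdays after the first → 14.

14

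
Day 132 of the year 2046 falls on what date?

Jan has 31 days (132 − 31 = 101 remain).
Feb has 28 days (101 − 28 = 73 remain).
Mar has 31 days (73 − 31 = 42 remain).
Apr has 30 days (42 − 30 = 12 remain).
12 into May → May 12.

May 12, 2046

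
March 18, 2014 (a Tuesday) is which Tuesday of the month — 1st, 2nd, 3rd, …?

Day 18 falls in week ⌈18/7⌉ of the month.
Days 1–7 hold the 1st Tuesday, 8–14 the 2nd, 15–21 the 3rd, 22–28 the 4th, 29–31 the 5th.
18 is in the range for the 3rd.

3rd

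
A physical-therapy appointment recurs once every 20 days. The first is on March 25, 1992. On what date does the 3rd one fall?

May 4, 1992

The 3rd occurrence is 2 intervals after the first: 2 × 20 = 40 days after March 25, 1992.
March has 31 days — 6 days to the end of March leaves 34.
April has 30 days (4 left).
4 days into May → May 4, 1992.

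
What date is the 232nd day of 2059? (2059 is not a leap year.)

Aug 20, 2059

Jan has 31 days (232 − 31 = 201 remain).
Feb has 28 days (201 − 28 = 173 remain).
Mar has 31 days (173 − 31 = 142 remain).
Apr has 30 days (142 − 30 = 112 remain).
May has 31 days (112 − 31 = 81 remain).
Jun has 30 days (81 − 30 = 51 remain).
Jul has 31 days (51 − 31 = 20 remain).
20 into Aug → Aug 20.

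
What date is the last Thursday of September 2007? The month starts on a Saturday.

September 2007 begins on a Saturday, so the first Thursday is September 6 (5 days later).
September 2007 has 30 days. Adding weeks: 6, 13, 20, 27 — the last one ≤ 30 is the 27th.

27 September 2007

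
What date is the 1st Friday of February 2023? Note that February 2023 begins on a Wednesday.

February 2023 begins on a Wednesday, so the first Friday is February 3 (2 days later).

February 3, 2023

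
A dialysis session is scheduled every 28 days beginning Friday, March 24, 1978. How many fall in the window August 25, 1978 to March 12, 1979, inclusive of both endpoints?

7

Occurrences land 28·i days after March 24, 1978 for i = 0, 1, 2, …
August 25, 1978 is 154 days after the start; 154 ÷ 28 = 5 remainder 14; since the remainder is 14, round up to i = 6. First occurrence in the window: #7 on September 8, 1978 (6×28 = 168 days in).
March 12, 1979 is 353 days after the start; 353 ÷ 28 = 12 remainder 17. Last occurrence in the window: #13 on February 23, 1979.
Occurrences #7 through #13: 7 in total.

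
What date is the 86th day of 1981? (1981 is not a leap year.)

January has 31 days (86 − 31 = 55 remain).
February has 28 days (55 − 28 = 27 remain).
27 into March → March 27.

27 March 1981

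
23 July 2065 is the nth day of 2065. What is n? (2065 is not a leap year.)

Days in months before July: 31 + 28 + 31 + 30 + 31 + 30 = 181.
Plus 23 days into July → day 204.

204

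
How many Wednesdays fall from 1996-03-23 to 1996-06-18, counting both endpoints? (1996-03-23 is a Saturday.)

12

1996-03-23 is a Saturday; the first Wednesday on or after it is 1996-03-27 (4 days later).
From 1996-03-27 to 1996-06-18: 4 + 30 + 31 + 18 = 83 days (rest of March, April, May, June).
83 ÷ 7 = 11 full weeks with remainder 6, so 11 more Wednesdays after the first → 12.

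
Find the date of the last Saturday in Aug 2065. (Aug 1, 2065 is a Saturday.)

Aug 2065 begins on a Saturday, so the first Saturday is Aug 1.
Aug 2065 has 31 days. Adding weeks: 1, 8, 15, 22, 29 — the last one ≤ 31 is the 29th.

Aug 29, 2065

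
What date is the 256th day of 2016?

January has 31 days (256 − 31 = 225 remain).
February has 29 days (225 − 29 = 196 remain).
March has 31 days (196 − 31 = 165 remain).
April has 30 days (165 − 30 = 135 remain).
May has 31 days (135 − 31 = 104 remain).
June has 30 days (104 − 30 = 74 remain).
July has 31 days (74 − 31 = 43 remain).
August has 31 days (43 − 31 = 12 remain).
12 into September → September 12.

September 12, 2016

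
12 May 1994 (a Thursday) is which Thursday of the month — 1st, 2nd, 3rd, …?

Day 12 falls in week ⌈12/7⌉ of the month.
Days 1–7 hold the 1st Thursday, 8–14 the 2nd, 15–21 the 3rd, 22–28 the 4th, 29–31 the 5th.
12 is in the range for the 2nd.

2nd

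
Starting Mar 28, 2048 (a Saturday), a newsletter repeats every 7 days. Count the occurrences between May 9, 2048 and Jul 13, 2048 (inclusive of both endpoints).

10

Occurrences land 7·i days after Mar 28, 2048 for i = 0, 1, 2, …
May 9, 2048 is 42 days after the start; 42 ÷ 7 = 6 remainder 0. First occurrence in the window: #7 on May 9, 2048 (6×7 = 42 days in).
Jul 13, 2048 is 107 days after the start; 107 ÷ 7 = 15 remainder 2. Last occurrence in the window: #16 on Jul 11, 2048.
Occurrences #7 through #16: 10 in total.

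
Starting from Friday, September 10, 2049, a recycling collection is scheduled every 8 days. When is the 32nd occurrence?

May 16, 2050

The 32nd occurrence is 31 intervals after the first: 31 × 8 = 248 days after September 10, 2049.
September has 30 days — 20 days to the end of September leaves 228.
October has 31 days (197 left).
November has 30 days (167 left).
December has 31 days (136 left).
January has 31 days (105 left).
February has 28 days (77 left).
March has 31 days (46 left).
April has 30 days (16 left).
16 days into May → May 16, 2050.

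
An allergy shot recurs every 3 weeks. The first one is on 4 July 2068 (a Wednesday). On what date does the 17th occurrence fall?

The 17th occurrence is 16 intervals after the first: 16 × 21 = 336 days after 4 July 2068.
July has 31 days — 27 days to the end of July leaves 309.
August has 31 days (278 left).
September has 30 days (248 left).
October has 31 days (217 left).
November has 30 days (187 left).
December has 31 days (156 left).
January has 31 days (125 left).
February has 28 days (97 left).
March has 31 days (66 left).
April has 30 days (36 left).
May has 31 days (5 left).
5 days into June → 5 June 2069.

5 June 2069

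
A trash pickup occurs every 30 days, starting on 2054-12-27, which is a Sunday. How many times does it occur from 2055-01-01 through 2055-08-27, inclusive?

8

Occurrences land 30·i days after 2054-12-27 for i = 0, 1, 2, …
2055-01-01 is 5 days after the start; 5 ÷ 30 = 0 remainder 5; since the remainder is 5, round up to i = 1. First occurrence in the window: #2 on 2055-01-26 (1×30 = 30 days in).
2055-08-27 is 243 days after the start; 243 ÷ 30 = 8 remainder 3. Last occurrence in the window: #9 on 2055-08-24.
Occurrences #2 through #9: 8 in total.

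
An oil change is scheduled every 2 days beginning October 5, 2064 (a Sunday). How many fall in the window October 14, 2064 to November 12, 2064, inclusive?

Occurrences land 2·i days after October 5, 2064 for i = 0, 1, 2, …
October 14, 2064 is 9 days after the start; 9 ÷ 2 = 4 remainder 1; since the remainder is 1, round up to i = 5. First occurrence in the window: #6 on October 15, 2064 (5×2 = 10 days in).
November 12, 2064 is 38 days after the start; 38 ÷ 2 = 19 remainder 0. Last occurrence in the window: #20 on November 12, 2064.
Occurrences #6 through #20: 15 in total.

15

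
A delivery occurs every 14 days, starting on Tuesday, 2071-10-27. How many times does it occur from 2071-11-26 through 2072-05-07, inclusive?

Occurrences land 14·i days after 2071-10-27 for i = 0, 1, 2, …
2071-11-26 is 30 days after the start; 30 ÷ 14 = 2 remainder 2; since the remainder is 2, round up to i = 3. First occurrence in the window: #4 on 2071-12-08 (3×14 = 42 days in).
2072-05-07 is 193 days after the start; 193 ÷ 14 = 13 remainder 11. Last occurrence in the window: #14 on 2072-04-26.
Occurrences #4 through #14: 11 in total.

11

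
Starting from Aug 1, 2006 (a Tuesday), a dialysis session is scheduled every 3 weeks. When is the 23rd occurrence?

The 23rd occurrence is 22 intervals after the first: 22 × 21 = 462 days after Aug 1, 2006.
Aug has 31 days — 30 days to the end of Aug leaves 432.
From end of Aug to end of 2006 is 122 days (310 left).
Jan has 31 days (279 left).
Feb has 28 days (251 left).
Mar has 31 days (220 left).
Apr has 30 days (190 left).
May has 31 days (159 left).
Jun has 30 days (129 left).
Jul has 31 days (98 left).
Aug has 31 days (67 left).
Sep has 30 days (37 left).
Oct has 31 days (6 left).
6 days into Nov → Nov 6, 2007.

Nov 6, 2007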